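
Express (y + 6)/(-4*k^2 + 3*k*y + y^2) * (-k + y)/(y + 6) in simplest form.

1/(4*k + y)

Factor: -4*k^2 + 3*k*y + y^2 = (4*k + y)*(-k + y)
Cancel the common factors (y + 6), (-k + y).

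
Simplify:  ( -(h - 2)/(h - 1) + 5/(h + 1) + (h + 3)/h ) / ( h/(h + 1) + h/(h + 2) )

(9*h^3 + 14*h^2 - 11*h - 6)/(2*h^4 + h^3 - 3*h^2)

Numerator: -(h - 2)/(h - 1) + 5/(h + 1) + (h + 3)/h = (9*h^2 - 4*h - 3)/(h^3 - h)
Denominator: h/(h + 1) + h/(h + 2) = (2*h^2 + 3*h)/(h^2 + 3*h + 2)
Divide: ((9*h^2 - 4*h - 3)/(h^3 - h)) · ((h^2 + 3*h + 2)/(2*h^2 + 3*h)) = (9*h^3 + 14*h^2 - 11*h - 6)/(2*h^4 + h^3 - 3*h^2)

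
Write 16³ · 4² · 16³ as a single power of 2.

16³ = 2^12; 4² = 2^4; 16³ = 2^12
Combine exponents: 2^28

2^28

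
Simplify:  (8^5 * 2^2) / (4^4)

8^5 = 2^15; 2^2 = 2^2; 4^4 = 2^8
Combine exponents: 2^9

2^9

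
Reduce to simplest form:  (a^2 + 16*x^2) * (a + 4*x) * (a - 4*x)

a^4 - 256*x^4

Pair the conjugate factors: (a+(4*x))(a-(4*x)) = a^2 - 16*x^2, then repeat with the next factor.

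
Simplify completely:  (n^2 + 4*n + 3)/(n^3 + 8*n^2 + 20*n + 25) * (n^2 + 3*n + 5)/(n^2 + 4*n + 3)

1/(n + 5)

Factor: n^2 + 4*n + 3 = (n + 3)*(n + 1);  n^3 + 8*n^2 + 20*n + 25 = (n + 5)*(n^2 + 3*n + 5);  n^2 + 4*n + 3 = (n + 3)*(n + 1)
Cancel the common factors (n^2 + 3*n + 5), (n + 3), (n + 1).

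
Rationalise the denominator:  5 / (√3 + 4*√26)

(-5*√3 + 20*√26)/413

Multiply numerator and denominator by -√3 + 4*√26.
Denominator becomes 413; numerator becomes -5*√3 + 20*√26.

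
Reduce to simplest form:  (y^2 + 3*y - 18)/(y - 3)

Factor: y^2 + 3*y - 18 = (y + 6)*(y - 3)
Cancel the common factor (y - 3).

y + 6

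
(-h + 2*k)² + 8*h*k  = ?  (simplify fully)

Expand the square and combine the 8*h*k term.

(h + 2*k)²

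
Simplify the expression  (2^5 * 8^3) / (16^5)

2^(-6)

2^5 = 2^5; 8^3 = 2^9; 16^5 = 2^20
Combine exponents: 2^(-6)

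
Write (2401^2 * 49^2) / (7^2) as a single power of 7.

7^10

2401^2 = 7^8; 49^2 = 7^4; 7^2 = 7^2
Combine exponents: 7^10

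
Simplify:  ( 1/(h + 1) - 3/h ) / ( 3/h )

Numerator: 1/(h + 1) - 3/h = (-2*h - 3)/(h**2 + h)
Denominator: 3/h = 3/h
Divide: ((-2*h - 3)/(h**2 + h)) · (h/3) = (-2*h - 3)/(3*h + 3)

(-2*h - 3)/(3*h + 3)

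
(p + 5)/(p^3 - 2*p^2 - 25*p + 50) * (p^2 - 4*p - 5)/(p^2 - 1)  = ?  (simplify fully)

1/(p^2 - 3*p + 2)

Factor: p^3 - 2*p^2 - 25*p + 50 = (p + 5)*(p - 2)*(p - 5);  p^2 - 4*p - 5 = (p + 1)*(p - 5);  p^2 - 1 = (p - 1)*(p + 1)
Cancel the common factors (p + 5), (p + 1), (p - 5).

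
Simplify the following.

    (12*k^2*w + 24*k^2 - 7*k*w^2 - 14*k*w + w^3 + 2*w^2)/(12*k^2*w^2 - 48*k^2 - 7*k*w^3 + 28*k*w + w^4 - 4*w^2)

1/(w - 2)

Factor: 12*k^2*w + 24*k^2 - 7*k*w^2 - 14*k*w + w^3 + 2*w^2 = (w + 2)*(-4*k + w)*(-3*k + w);  12*k^2*w^2 - 48*k^2 - 7*k*w^3 + 28*k*w + w^4 - 4*w^2 = (w + 2)*(w - 2)*(-3*k + w)*(-4*k + w)
Cancel the common factors (w + 2), (-3*k + w), (-4*k + w).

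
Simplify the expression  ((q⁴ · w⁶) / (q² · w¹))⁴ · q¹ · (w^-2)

q⁹*w^18

Inside the bracket: q² · w⁵
Raise to the power 4: q⁸ · w^20
Multiply by q¹ · (w^-2): add exponents.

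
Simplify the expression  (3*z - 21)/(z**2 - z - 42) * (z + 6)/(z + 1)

Factor: 3*z - 21 = 3*(z - 7);  z**2 - z - 42 = (z - 7)*(z + 6)
Cancel the common factors (z + 6), (z - 7).

3/(z + 1)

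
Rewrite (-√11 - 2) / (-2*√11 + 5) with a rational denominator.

Multiply numerator and denominator by 5 + 2*√11.
Denominator becomes -19; numerator becomes -32 - 9*√11.

(9*√11 + 32)/19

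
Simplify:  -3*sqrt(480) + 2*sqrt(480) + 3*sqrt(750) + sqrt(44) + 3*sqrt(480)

3*sqrt(480) = 12*sqrt(30); 2*sqrt(480) = 8*sqrt(30); 3*sqrt(750) = 15*sqrt(30); sqrt(44) = 2*sqrt(11); 3*sqrt(480) = 12*sqrt(30)

2*sqrt(11) + 23*sqrt(30)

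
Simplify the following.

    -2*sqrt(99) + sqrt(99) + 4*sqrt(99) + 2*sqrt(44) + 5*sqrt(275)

38*sqrt(11)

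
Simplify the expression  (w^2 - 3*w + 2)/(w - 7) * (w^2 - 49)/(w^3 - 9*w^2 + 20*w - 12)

Factor: w^2 - 3*w + 2 = (w - 1)*(w - 2);  w^2 - 49 = (w - 7)*(w + 7);  w^3 - 9*w^2 + 20*w - 12 = (w - 2)*(w - 6)*(w - 1)
Cancel the common factors (w - 1), (w - 7), (w - 2).

(w + 7)/(w - 6)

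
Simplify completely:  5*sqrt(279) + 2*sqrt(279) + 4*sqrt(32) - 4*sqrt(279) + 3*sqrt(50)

31*sqrt(2) + 9*sqrt(31)

5*sqrt(279) = 15*sqrt(31); 2*sqrt(279) = 6*sqrt(31); 4*sqrt(32) = 16*sqrt(2); 4*sqrt(279) = 12*sqrt(31); 3*sqrt(50) = 15*sqrt(2)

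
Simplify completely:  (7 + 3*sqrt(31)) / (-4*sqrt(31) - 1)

(-73 - 5*sqrt(31))/99

Multiply numerator and denominator by -1 + 4*sqrt(31).
Denominator becomes -495; numerator becomes 25*sqrt(31) + 365.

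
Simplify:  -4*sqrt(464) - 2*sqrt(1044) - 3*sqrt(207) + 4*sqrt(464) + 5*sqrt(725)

-9*sqrt(23) + 13*sqrt(29)

4*sqrt(464) = 16*sqrt(29); 2*sqrt(1044) = 12*sqrt(29); 3*sqrt(207) = 9*sqrt(23); 4*sqrt(464) = 16*sqrt(29); 5*sqrt(725) = 25*sqrt(29)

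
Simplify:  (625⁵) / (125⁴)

625⁵ = 5^20; 125⁴ = 5^12
Combine exponents: 5^8

5^8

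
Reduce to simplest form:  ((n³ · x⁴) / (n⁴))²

Inside the bracket: (n^-1) · x⁴
Raise to the power 2: (n^-2) · x⁸

x⁸/n²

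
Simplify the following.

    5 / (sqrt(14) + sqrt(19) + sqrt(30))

(-4*sqrt(1995) + 3*sqrt(30) + 25*sqrt(19) + 35*sqrt(14))/211

Group as (sqrt(14) + sqrt(30)) + sqrt(19); multiply by (sqrt(14) + sqrt(30)) - sqrt(19), then rationalise the remaining surd.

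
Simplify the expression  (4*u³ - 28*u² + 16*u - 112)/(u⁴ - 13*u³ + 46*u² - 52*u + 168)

Factor: 4*u³ - 28*u² + 16*u - 112 = 4·(u - 7)·(u² + 4);  u⁴ - 13*u³ + 46*u² - 52*u + 168 = (u - 7)·(u² + 4)·(u - 6)
Cancel the common factors (u² + 4), (u - 7).

4/(u - 6)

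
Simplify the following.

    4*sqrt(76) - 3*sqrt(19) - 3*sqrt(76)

4*sqrt(76) = 8*sqrt(19); 3*sqrt(19) = 3*sqrt(19); 3*sqrt(76) = 6*sqrt(19)
Combine: (8 - 3 - 6)·sqrt(19) = -sqrt(19)

-sqrt(19)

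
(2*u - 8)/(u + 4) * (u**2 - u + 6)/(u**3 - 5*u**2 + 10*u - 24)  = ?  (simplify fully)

2/(u + 4)

Factor: 2*u - 8 = 2*(u - 4);  u**3 - 5*u**2 + 10*u - 24 = (u - 4)*(u**2 - u + 6)
Cancel the common factors (u**2 - u + 6), (u - 4).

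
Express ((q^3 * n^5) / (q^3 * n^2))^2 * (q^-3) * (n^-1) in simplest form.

n^5/q^3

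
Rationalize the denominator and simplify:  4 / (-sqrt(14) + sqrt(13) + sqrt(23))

(-11*sqrt(14) + 2*sqrt(23) + 12*sqrt(13) + sqrt(4186))/89

Group as (sqrt(13) + sqrt(23)) - sqrt(14); multiply by (sqrt(13) + sqrt(23)) + sqrt(14), then rationalise the remaining surd.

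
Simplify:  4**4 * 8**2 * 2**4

2**18

4**4 = 2**8; 8**2 = 2**6; 2**4 = 2**4
Combine exponents: 2**18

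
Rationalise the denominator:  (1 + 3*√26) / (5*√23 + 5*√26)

(-3*√598 - √23 + √26 + 78)/15

Multiply numerator and denominator by -5*√23 + 5*√26.
Denominator becomes 75; numerator becomes -15*√598 - 5*√23 + 5*√26 + 390.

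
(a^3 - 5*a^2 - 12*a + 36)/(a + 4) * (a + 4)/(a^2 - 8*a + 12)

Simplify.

a + 3

Factor: a^3 - 5*a^2 - 12*a + 36 = (a + 3)*(a - 6)*(a - 2);  a^2 - 8*a + 12 = (a - 6)*(a - 2)
Cancel the common factors (a + 4), (a - 2), (a - 6).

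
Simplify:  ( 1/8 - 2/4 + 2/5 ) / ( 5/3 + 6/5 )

Numerator: 1/8 - 2/4 + 2/5 = 1/40
Denominator: 5/3 + 6/5 = 43/15
Divide: (1/40) · (15/43) = 3/344

3/344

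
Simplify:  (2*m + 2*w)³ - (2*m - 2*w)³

16*w*(3*m² + w²)

Binomially expand both and collect terms in (2*m), (2*w).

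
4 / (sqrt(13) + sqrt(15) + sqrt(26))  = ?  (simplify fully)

(-13*sqrt(30) + sqrt(26) + 12*sqrt(15) + 14*sqrt(13))/97

Group as (sqrt(13) + sqrt(26)) + sqrt(15); multiply by (sqrt(13) + sqrt(26)) - sqrt(15), then rationalise the remaining surd.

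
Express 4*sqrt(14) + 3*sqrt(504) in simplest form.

4*sqrt(14) = 4*sqrt(14); 3*sqrt(504) = 18*sqrt(14)
Combine: (4 + 18)·sqrt(14) = 22*sqrt(14)

22*sqrt(14)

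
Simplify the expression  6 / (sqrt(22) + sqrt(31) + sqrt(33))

(-11*sqrt(186) + 10*sqrt(33) + 12*sqrt(31) + 21*sqrt(22))/194

Group as (sqrt(31) + sqrt(33)) + sqrt(22); multiply by (sqrt(31) + sqrt(33)) - sqrt(22), then rationalise the remaining surd.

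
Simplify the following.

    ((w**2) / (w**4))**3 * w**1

w**(-5)

Inside the bracket: (w**-2)
Raise to the power 3: (w**-6)
Multiply by w**1: add exponents.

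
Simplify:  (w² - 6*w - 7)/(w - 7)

w + 1

Factor: w² - 6*w - 7 = (w + 1)·(w - 7)
Cancel the common factor (w - 7).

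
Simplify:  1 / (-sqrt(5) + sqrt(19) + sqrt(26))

Group as (sqrt(19) + sqrt(26)) - sqrt(5); multiply by (sqrt(19) + sqrt(26)) + sqrt(5), then rationalise the remaining surd.

(-20*sqrt(5) - sqrt(26) + 6*sqrt(19) + sqrt(2470))/188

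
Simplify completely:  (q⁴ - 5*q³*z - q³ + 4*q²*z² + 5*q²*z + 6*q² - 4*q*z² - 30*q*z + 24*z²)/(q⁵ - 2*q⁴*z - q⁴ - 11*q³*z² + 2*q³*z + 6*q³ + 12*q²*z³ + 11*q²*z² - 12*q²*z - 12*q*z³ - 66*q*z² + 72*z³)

Factor: q⁴ - 5*q³*z - q³ + 4*q²*z² + 5*q²*z + 6*q² - 4*q*z² - 30*q*z + 24*z² = (q² - q + 6)·(q - z)·(q - 4*z);  q⁵ - 2*q⁴*z - q⁴ - 11*q³*z² + 2*q³*z + 6*q³ + 12*q²*z³ + 11*q²*z² - 12*q²*z - 12*q*z³ - 66*q*z² + 72*z³ = (q² - q + 6)·(q - 4*z)·(q + 3*z)·(q - z)
Cancel the common factors (q² - q + 6), (q - z), (q - 4*z).

1/(q + 3*z)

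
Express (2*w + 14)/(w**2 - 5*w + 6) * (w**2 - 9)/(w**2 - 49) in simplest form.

(2*w + 6)/(w**2 - 9*w + 14)

Factor: 2*w + 14 = 2*(w + 7);  w**2 - 5*w + 6 = (w - 2)*(w - 3);  w**2 - 9 = (w - 3)*(w + 3);  w**2 - 49 = (w + 7)*(w - 7)
Cancel the common factors (w + 7), (w - 3).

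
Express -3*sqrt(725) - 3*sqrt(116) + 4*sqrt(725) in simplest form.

3*sqrt(725) = 15*sqrt(29); 3*sqrt(116) = 6*sqrt(29); 4*sqrt(725) = 20*sqrt(29)
Combine: (-15 - 6 + 20)·sqrt(29) = -sqrt(29)

-sqrt(29)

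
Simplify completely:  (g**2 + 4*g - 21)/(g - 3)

Factor: g**2 + 4*g - 21 = (g - 3)*(g + 7)
Cancel the common factor (g - 3).

g + 7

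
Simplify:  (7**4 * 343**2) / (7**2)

7**4 = 7**4; 343**2 = 7**6; 7**2 = 7**2
Combine exponents: 7**8

7**8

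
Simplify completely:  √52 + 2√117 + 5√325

33*√13

√52 = 2*√13; 2√117 = 6*√13; 5√325 = 25*√13
Combine: (2 + 6 + 25)·√13 = 33*√13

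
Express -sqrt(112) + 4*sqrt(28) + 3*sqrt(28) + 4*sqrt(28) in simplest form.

sqrt(112) = 4*sqrt(7); 4*sqrt(28) = 8*sqrt(7); 3*sqrt(28) = 6*sqrt(7); 4*sqrt(28) = 8*sqrt(7)
Combine: (-4 + 8 + 6 + 8)·sqrt(7) = 18*sqrt(7)

18*sqrt(7)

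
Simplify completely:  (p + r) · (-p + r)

-p² + r²

Telescope via difference of squares: (r+p)(r-p) = -p² + r².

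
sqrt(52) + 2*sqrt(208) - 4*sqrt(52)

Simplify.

sqrt(52) = 2*sqrt(13); 2*sqrt(208) = 8*sqrt(13); 4*sqrt(52) = 8*sqrt(13)
Combine: (2 + 8 - 8)·sqrt(13) = 2*sqrt(13)

2*sqrt(13)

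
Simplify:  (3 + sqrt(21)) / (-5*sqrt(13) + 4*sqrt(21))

(15*sqrt(13) + 12*sqrt(21) + 5*sqrt(273) + 84)/11

Multiply numerator and denominator by 5*sqrt(13) + 4*sqrt(21).
Denominator becomes 11; numerator becomes 15*sqrt(13) + 12*sqrt(21) + 5*sqrt(273) + 84.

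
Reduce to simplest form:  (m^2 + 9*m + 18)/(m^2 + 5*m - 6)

Factor: m^2 + 9*m + 18 = (m + 6)*(m + 3);  m^2 + 5*m - 6 = (m - 1)*(m + 6)
Cancel the common factor (m + 6).

(m + 3)/(m - 1)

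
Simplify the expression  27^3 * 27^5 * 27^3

3^33

27^3 = 3^9; 27^5 = 3^15; 27^3 = 3^9
Combine exponents: 3^33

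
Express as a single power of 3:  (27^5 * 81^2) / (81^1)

27^5 = 3^15; 81^2 = 3^8; 81^1 = 3^4
Combine exponents: 3^19

3^19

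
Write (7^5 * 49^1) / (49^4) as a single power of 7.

7^(-1)

7^5 = 7^5; 49^1 = 7^2; 49^4 = 7^8
Combine exponents: 7^(-1)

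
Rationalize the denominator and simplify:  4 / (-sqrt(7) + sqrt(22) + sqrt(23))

(-38*sqrt(7) + 6*sqrt(23) + 8*sqrt(22) + 2*sqrt(3542))/145

Group as (sqrt(22) + sqrt(23)) - sqrt(7); multiply by (sqrt(22) + sqrt(23)) + sqrt(7), then rationalise the remaining surd.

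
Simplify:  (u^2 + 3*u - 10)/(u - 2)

u + 5

Factor: u^2 + 3*u - 10 = (u + 5)*(u - 2)
Cancel the common factor (u - 2).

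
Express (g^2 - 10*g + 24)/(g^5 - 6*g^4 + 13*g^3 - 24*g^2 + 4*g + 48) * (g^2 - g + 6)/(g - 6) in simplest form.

Factor: g^2 - 10*g + 24 = (g - 4)*(g - 6);  g^5 - 6*g^4 + 13*g^3 - 24*g^2 + 4*g + 48 = (g - 4)*(g + 1)*(g - 2)*(g^2 - g + 6)
Cancel the common factors (g^2 - g + 6), (g - 6), (g - 4).

1/(g^2 - g - 2)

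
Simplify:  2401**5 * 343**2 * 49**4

2401**5 = 7**20; 343**2 = 7**6; 49**4 = 7**8
Combine exponents: 7**34

7**34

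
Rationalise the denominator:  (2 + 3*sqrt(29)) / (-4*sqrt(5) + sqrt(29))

(-12*sqrt(145) - 87 - 8*sqrt(5) - 2*sqrt(29))/51

Multiply numerator and denominator by sqrt(29) + 4*sqrt(5).
Denominator becomes -51; numerator becomes 2*sqrt(29) + 8*sqrt(5) + 87 + 12*sqrt(145).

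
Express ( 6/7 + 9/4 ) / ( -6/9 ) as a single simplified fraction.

Numerator: 6/7 + 9/4 = 87/28
Denominator: -6/9 = -2/3
Divide: (87/28) · (-3/2) = -261/56

-261/56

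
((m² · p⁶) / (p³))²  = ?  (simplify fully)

m⁴*p⁶

Inside the bracket: m² · p³
Raise to the power 2: m⁴ · p⁶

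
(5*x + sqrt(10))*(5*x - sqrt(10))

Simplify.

25*x^2 - 10

Difference of squares with P = 5*x, Q = sqrt(10).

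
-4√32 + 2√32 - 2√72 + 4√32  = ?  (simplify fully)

-4*√2

4√32 = 16*√2; 2√32 = 8*√2; 2√72 = 12*√2; 4√32 = 16*√2
Combine: (-16 + 8 - 12 + 16)·√2 = -4*√2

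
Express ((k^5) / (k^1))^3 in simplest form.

Inside the bracket: k^4
Raise to the power 3: k^12

k^12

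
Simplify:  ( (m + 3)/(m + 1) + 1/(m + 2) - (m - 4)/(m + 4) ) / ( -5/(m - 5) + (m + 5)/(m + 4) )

Numerator: (m + 3)/(m + 1) + 1/(m + 2) - (m - 4)/(m + 4) = (11*m^2 + 41*m + 36)/(m^3 + 7*m^2 + 14*m + 8)
Denominator: -5/(m - 5) + (m + 5)/(m + 4) = (m^2 - 5*m - 45)/(m^2 - m - 20)
Divide: ((11*m^2 + 41*m + 36)/(m^3 + 7*m^2 + 14*m + 8)) · ((m^2 - m - 20)/(m^2 - 5*m - 45)) = (11*m^3 - 14*m^2 - 169*m - 180)/(m^4 - 2*m^3 - 58*m^2 - 145*m - 90)

(11*m^3 - 14*m^2 - 169*m - 180)/(m^4 - 2*m^3 - 58*m^2 - 145*m - 90)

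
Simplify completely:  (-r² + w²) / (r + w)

-r² + w² factors as -(r - w)*(r + w).

-r + w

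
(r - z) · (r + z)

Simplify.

r² - z²

Telescope via difference of squares: (r+z)(r-z) = r² - z².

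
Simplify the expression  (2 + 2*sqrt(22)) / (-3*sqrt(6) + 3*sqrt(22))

Multiply numerator and denominator by 3*sqrt(6) + 3*sqrt(22).
Denominator becomes 144; numerator becomes 6*sqrt(6) + 6*sqrt(22) + 12*sqrt(33) + 132.

(sqrt(6) + sqrt(22) + 2*sqrt(33) + 22)/24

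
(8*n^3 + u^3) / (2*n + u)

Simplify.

Apply the sum-of-cubes factorisation and cancel (2*n + u).

4*n^2 - 2*n*u + u^2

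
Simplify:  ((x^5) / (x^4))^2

Inside the bracket: x^1
Raise to the power 2: x^2

x^2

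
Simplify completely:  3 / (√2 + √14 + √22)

(-6*√154 - 9*√22 + 15*√14 + 51*√2)/38

Group as (√2 + √14) + √22; multiply by (√2 + √14) - √22, then rationalise the remaining surd.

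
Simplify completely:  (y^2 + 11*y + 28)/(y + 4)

y + 7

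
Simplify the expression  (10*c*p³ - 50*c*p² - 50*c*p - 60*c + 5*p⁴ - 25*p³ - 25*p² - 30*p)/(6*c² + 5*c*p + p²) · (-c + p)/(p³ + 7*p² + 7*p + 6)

(-5*c*p + 30*c + 5*p² - 30*p)/(3*c*p + 18*c + p² + 6*p)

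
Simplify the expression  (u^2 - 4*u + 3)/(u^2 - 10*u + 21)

(u - 1)/(u - 7)

Factor: u^2 - 4*u + 3 = (u - 3)*(u - 1);  u^2 - 10*u + 21 = (u - 3)*(u - 7)
Cancel the common factor (u - 3).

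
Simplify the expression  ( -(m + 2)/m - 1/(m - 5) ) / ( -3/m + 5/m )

(-m^2 + 2*m + 10)/(2*m - 10)

Numerator: -(m + 2)/m - 1/(m - 5) = (-m^2 + 2*m + 10)/(m^2 - 5*m)
Denominator: -3/m + 5/m = 2/m
Divide: ((-m^2 + 2*m + 10)/(m^2 - 5*m)) · (m/2) = (-m^2 + 2*m + 10)/(2*m - 10)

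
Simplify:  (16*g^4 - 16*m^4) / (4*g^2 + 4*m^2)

4*g^2 - 4*m^2

Difference of fourth powers: factor out (4*g^2 + 4*m^2).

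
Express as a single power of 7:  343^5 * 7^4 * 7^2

343^5 = 7^15; 7^4 = 7^4; 7^2 = 7^2
Combine exponents: 7^21

7^21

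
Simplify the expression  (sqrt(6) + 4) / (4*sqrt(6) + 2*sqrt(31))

Multiply numerator and denominator by -2*sqrt(31) + 4*sqrt(6).
Denominator becomes -28; numerator becomes -8*sqrt(31) - 2*sqrt(186) + 24 + 16*sqrt(6).

(-8*sqrt(6) - 12 + sqrt(186) + 4*sqrt(31))/14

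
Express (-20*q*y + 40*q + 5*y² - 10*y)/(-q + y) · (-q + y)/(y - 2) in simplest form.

-20*q + 5*y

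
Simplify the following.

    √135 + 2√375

√135 = 3*√15; 2√375 = 10*√15
Combine: (3 + 10)·√15 = 13*√15

13*√15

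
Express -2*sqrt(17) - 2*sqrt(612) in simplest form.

-14*sqrt(17)

2*sqrt(17) = 2*sqrt(17); 2*sqrt(612) = 12*sqrt(17)
Combine: (-2 - 12)·sqrt(17) = -14*sqrt(17)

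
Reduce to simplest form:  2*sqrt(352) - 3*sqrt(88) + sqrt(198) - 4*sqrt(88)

-3*sqrt(22)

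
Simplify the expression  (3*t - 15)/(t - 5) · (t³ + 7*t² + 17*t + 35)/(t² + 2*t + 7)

3*t + 15

Factor: 3*t - 15 = 3·(t - 5);  t³ + 7*t² + 17*t + 35 = (t + 5)·(t² + 2*t + 7)
Cancel the common factors (t² + 2*t + 7), (t - 5).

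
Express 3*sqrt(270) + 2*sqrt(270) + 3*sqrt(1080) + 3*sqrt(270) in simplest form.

3*sqrt(270) = 9*sqrt(30); 2*sqrt(270) = 6*sqrt(30); 3*sqrt(1080) = 18*sqrt(30); 3*sqrt(270) = 9*sqrt(30)
Combine: (9 + 6 + 18 + 9)·sqrt(30) = 42*sqrt(30)

42*sqrt(30)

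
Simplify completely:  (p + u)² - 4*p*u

Expand the square and combine the 4*p*u term.

(p - u)²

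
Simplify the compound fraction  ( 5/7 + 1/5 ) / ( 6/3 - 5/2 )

-64/35

Numerator: 5/7 + 1/5 = 32/35
Denominator: 6/3 - 5/2 = -1/2
Divide: (32/35) · (-2) = -64/35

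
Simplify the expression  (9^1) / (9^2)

3^(-2)

9^1 = 3^2; 9^2 = 3^4
Combine exponents: 3^(-2)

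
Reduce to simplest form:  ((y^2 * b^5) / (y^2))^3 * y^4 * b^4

Inside the bracket: b^5
Raise to the power 3: b^15
Multiply by y^4 * b^4: add exponents.

b^19*y^4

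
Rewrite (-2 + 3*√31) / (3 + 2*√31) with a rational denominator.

Multiply numerator and denominator by -2*√31 + 3.
Denominator becomes -115; numerator becomes -192 + 13*√31.

(-13*√31 + 192)/115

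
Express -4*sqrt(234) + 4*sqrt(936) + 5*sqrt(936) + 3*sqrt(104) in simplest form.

48*sqrt(26)

4*sqrt(234) = 12*sqrt(26); 4*sqrt(936) = 24*sqrt(26); 5*sqrt(936) = 30*sqrt(26); 3*sqrt(104) = 6*sqrt(26)
Combine: (-12 + 24 + 30 + 6)·sqrt(26) = 48*sqrt(26)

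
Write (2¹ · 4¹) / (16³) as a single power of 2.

2¹ = 2^1; 4¹ = 2^2; 16³ = 2^12
Combine exponents: 2^(-9)

2^(-9)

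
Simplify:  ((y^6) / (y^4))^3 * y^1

y^7

Inside the bracket: y^2
Raise to the power 3: y^6
Multiply by y^1: add exponents.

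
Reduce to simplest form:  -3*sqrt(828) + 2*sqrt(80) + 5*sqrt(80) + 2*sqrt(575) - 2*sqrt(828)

3*sqrt(828) = 18*sqrt(23); 2*sqrt(80) = 8*sqrt(5); 5*sqrt(80) = 20*sqrt(5); 2*sqrt(575) = 10*sqrt(23); 2*sqrt(828) = 12*sqrt(23)

-20*sqrt(23) + 28*sqrt(5)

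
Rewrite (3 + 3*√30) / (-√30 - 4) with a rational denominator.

(-78 + 9*√30)/14

Multiply numerator and denominator by -4 + √30.
Denominator becomes -14; numerator becomes -9*√30 + 78.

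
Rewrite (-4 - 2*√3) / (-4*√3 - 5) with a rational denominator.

(4 + 6*√3)/23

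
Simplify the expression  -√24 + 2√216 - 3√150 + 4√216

19*√6

√24 = 2*√6; 2√216 = 12*√6; 3√150 = 15*√6; 4√216 = 24*√6
Combine: (-2 + 12 - 15 + 24)·√6 = 19*√6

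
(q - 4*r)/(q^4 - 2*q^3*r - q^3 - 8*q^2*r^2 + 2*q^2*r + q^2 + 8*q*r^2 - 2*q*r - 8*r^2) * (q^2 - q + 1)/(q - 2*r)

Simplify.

Factor: q^4 - 2*q^3*r - q^3 - 8*q^2*r^2 + 2*q^2*r + q^2 + 8*q*r^2 - 2*q*r - 8*r^2 = (q^2 - q + 1)*(q + 2*r)*(q - 4*r)
Cancel the common factors (q^2 - q + 1), (q - 4*r).

1/(q^2 - 4*r^2)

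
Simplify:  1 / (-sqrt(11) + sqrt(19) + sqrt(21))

Group as (sqrt(19) + sqrt(21)) - sqrt(11); multiply by (sqrt(19) + sqrt(21)) + sqrt(11), then rationalise the remaining surd.

(-29*sqrt(11) + 9*sqrt(21) + 13*sqrt(19) + 2*sqrt(4389))/755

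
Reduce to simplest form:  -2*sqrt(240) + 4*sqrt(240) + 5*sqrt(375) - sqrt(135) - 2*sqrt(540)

2*sqrt(240) = 8*sqrt(15); 4*sqrt(240) = 16*sqrt(15); 5*sqrt(375) = 25*sqrt(15); sqrt(135) = 3*sqrt(15); 2*sqrt(540) = 12*sqrt(15)
Combine: (-8 + 16 + 25 - 3 - 12)·sqrt(15) = 18*sqrt(15)

18*sqrt(15)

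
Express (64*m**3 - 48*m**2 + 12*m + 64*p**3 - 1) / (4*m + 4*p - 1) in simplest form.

Apply the sum-of-cubes factorisation and cancel (4*m + 4*p - 1).

16*m**2 - 16*m*p - 8*m + 16*p**2 + 4*p + 1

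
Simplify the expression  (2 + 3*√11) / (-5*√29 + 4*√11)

(-15*√319 - 132 - 10*√29 - 8*√11)/549

Multiply numerator and denominator by 4*√11 + 5*√29.
Denominator becomes -549; numerator becomes 8*√11 + 10*√29 + 132 + 15*√319.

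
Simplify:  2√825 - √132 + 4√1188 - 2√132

28*√33

2√825 = 10*√33; √132 = 2*√33; 4√1188 = 24*√33; 2√132 = 4*√33
Combine: (10 - 2 + 24 - 4)·√33 = 28*√33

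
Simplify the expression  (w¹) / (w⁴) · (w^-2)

Quotient: (w^-3)
Multiply by (w^-2): add exponents.

w^(-5)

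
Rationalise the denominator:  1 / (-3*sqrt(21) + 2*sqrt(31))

(-3*sqrt(21) - 2*sqrt(31))/65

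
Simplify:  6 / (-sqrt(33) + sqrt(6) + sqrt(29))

(-3*sqrt(33) + 15*sqrt(29) + 84*sqrt(6) + 9*sqrt(638))/173

Group as (sqrt(6) + sqrt(29)) - sqrt(33); multiply by (sqrt(6) + sqrt(29)) + sqrt(33), then rationalise the remaining surd.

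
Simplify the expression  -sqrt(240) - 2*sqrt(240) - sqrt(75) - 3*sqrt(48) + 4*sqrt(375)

sqrt(240) = 4*sqrt(15); 2*sqrt(240) = 8*sqrt(15); sqrt(75) = 5*sqrt(3); 3*sqrt(48) = 12*sqrt(3); 4*sqrt(375) = 20*sqrt(15)

-17*sqrt(3) + 8*sqrt(15)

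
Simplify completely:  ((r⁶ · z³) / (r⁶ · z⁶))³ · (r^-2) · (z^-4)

1/(r²*z^13)

Inside the bracket: (z^-3)
Raise to the power 3: (z^-9)
Multiply by (r^-2) · (z^-4): add exponents.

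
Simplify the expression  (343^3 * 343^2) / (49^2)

343^3 = 7^9; 343^2 = 7^6; 49^2 = 7^4
Combine exponents: 7^11

7^11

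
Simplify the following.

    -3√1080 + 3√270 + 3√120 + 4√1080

3√1080 = 18*√30; 3√270 = 9*√30; 3√120 = 6*√30; 4√1080 = 24*√30
Combine: (-18 + 9 + 6 + 24)·√30 = 21*√30

21*√30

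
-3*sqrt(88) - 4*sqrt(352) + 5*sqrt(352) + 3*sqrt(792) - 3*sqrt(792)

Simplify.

-2*sqrt(22)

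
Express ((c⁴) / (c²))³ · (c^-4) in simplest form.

Inside the bracket: c²
Raise to the power 3: c⁶
Multiply by (c^-4): add exponents.

c²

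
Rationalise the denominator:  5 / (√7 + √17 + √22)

(-5*√2618 + 5*√22 + 30*√17 + 80*√7)/236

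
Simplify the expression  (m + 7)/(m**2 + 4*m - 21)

Factor: m**2 + 4*m - 21 = (m - 3)*(m + 7)
Cancel the common factor (m + 7).

1/(m - 3)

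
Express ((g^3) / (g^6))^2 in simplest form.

g^(-6)

Inside the bracket: (g^-3)
Raise to the power 2: (g^-6)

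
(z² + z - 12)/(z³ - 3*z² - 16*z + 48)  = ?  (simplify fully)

1/(z - 4)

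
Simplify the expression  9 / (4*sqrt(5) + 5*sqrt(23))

(-4*sqrt(5) + 5*sqrt(23))/55

Multiply numerator and denominator by -5*sqrt(23) + 4*sqrt(5).
Denominator becomes -495; numerator becomes -45*sqrt(23) + 36*sqrt(5).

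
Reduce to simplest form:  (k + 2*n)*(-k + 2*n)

-k^2 + 4*n^2

Difference of squares with P = 2*n, Q = k.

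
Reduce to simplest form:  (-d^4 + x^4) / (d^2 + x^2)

-d^2 + x^2

Factor x^4 - d^4 and cancel (d^2 + x^2).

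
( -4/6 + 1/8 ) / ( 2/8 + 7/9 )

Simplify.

-39/74

Numerator: -4/6 + 1/8 = -13/24
Denominator: 2/8 + 7/9 = 37/36
Divide: (-13/24) · (36/37) = -39/74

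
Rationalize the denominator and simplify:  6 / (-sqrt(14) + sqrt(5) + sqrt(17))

Group as (sqrt(5) + sqrt(17)) - sqrt(14); multiply by (sqrt(5) + sqrt(17)) + sqrt(14), then rationalise the remaining surd.

(-4*sqrt(14) + sqrt(17) + 13*sqrt(5) + sqrt(1190))/23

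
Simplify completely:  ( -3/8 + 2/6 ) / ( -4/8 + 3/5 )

-5/12

Numerator: -3/8 + 2/6 = -1/24
Denominator: -4/8 + 3/5 = 1/10
Divide: (-1/24) · (10) = -5/12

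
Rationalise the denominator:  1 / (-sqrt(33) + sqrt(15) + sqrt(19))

Group as (sqrt(15) + sqrt(19)) - sqrt(33); multiply by (sqrt(15) + sqrt(19)) + sqrt(33), then rationalise the remaining surd.

(-sqrt(33) + 29*sqrt(19) + 37*sqrt(15) + 6*sqrt(1045))/1139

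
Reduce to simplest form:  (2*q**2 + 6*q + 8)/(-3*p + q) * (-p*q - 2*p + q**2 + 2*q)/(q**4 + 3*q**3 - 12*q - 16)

(2*p - 2*q)/(3*p*q - 6*p - q**2 + 2*q)

Factor: 2*q**2 + 6*q + 8 = 2*(q**2 + 3*q + 4);  -p*q - 2*p + q**2 + 2*q = (-p + q)*(q + 2);  q**4 + 3*q**3 - 12*q - 16 = (q + 2)*(q - 2)*(q**2 + 3*q + 4)
Cancel the common factors (q**2 + 3*q + 4), (q + 2).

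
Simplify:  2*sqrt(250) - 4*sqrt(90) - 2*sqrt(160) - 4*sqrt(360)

2*sqrt(250) = 10*sqrt(10); 4*sqrt(90) = 12*sqrt(10); 2*sqrt(160) = 8*sqrt(10); 4*sqrt(360) = 24*sqrt(10)
Combine: (10 - 12 - 8 - 24)·sqrt(10) = -34*sqrt(10)

-34*sqrt(10)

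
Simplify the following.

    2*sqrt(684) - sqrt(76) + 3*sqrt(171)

19*sqrt(19)

2*sqrt(684) = 12*sqrt(19); sqrt(76) = 2*sqrt(19); 3*sqrt(171) = 9*sqrt(19)
Combine: (12 - 2 + 9)·sqrt(19) = 19*sqrt(19)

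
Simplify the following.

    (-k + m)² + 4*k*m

Expanding gives k² + 2*k*m + m², a perfect square.

(k + m)²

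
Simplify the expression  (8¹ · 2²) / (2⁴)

8¹ = 2^3; 2² = 2^2; 2⁴ = 2^4
Combine exponents: 2^1

2^1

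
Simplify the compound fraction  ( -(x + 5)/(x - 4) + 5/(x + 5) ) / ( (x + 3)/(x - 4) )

Numerator: -(x + 5)/(x - 4) + 5/(x + 5) = (-x² - 5*x - 45)/(x² + x - 20)
Denominator: (x + 3)/(x - 4) = (x + 3)/(x - 4)
Divide: ((-x² - 5*x - 45)/(x² + x - 20)) · ((x - 4)/(x + 3)) = (-x² - 5*x - 45)/(x² + 8*x + 15)

(-x² - 5*x - 45)/(x² + 8*x + 15)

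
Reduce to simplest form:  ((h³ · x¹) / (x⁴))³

h⁹/x⁹

Inside the bracket: h³ · (x^-3)
Raise to the power 3: h⁹ · (x^-9)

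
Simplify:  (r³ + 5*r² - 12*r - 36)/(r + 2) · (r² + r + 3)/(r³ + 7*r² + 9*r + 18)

r - 3

Factor: r³ + 5*r² - 12*r - 36 = (r + 6)·(r + 2)·(r - 3);  r³ + 7*r² + 9*r + 18 = (r + 6)·(r² + r + 3)
Cancel the common factors (r² + r + 3), (r + 2), (r + 6).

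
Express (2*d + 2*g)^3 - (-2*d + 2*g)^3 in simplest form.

16*d*(d^2 + 3*g^2)

Only the odd-power cross terms survive.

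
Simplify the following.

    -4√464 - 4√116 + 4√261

-12*√29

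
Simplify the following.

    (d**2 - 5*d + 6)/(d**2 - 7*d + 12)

(d - 2)/(d - 4)

Factor: d**2 - 5*d + 6 = (d - 2)*(d - 3);  d**2 - 7*d + 12 = (d - 3)*(d - 4)
Cancel the common factor (d - 3).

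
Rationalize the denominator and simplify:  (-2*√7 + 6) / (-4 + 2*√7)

(-1 + √7)/3

Multiply numerator and denominator by -2*√7 - 4.
Denominator becomes -12; numerator becomes -4*√7 + 4.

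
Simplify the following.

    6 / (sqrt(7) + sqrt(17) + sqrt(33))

Group as (sqrt(7) + sqrt(33)) + sqrt(17); multiply by (sqrt(7) + sqrt(33)) - sqrt(17), then rationalise the remaining surd.

(-12*sqrt(3927) - 54*sqrt(33) + 138*sqrt(17) + 258*sqrt(7))/395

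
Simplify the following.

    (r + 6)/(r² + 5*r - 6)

Factor: r² + 5*r - 6 = (r + 6)·(r - 1)
Cancel the common factor (r + 6).

1/(r - 1)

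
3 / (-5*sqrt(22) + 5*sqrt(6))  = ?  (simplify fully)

(-3*sqrt(22) - 3*sqrt(6))/80

Multiply numerator and denominator by 5*sqrt(6) + 5*sqrt(22).
Denominator becomes -400; numerator becomes 15*sqrt(6) + 15*sqrt(22).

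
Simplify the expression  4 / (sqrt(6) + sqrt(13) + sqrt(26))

(-208*sqrt(3) - 28*sqrt(26) + 76*sqrt(13) + 132*sqrt(6))/263

Group as (sqrt(6) + sqrt(13)) + sqrt(26); multiply by (sqrt(6) + sqrt(13)) - sqrt(26), then rationalise the remaining surd.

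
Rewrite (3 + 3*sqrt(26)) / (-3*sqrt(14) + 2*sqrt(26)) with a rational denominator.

Multiply numerator and denominator by 2*sqrt(26) + 3*sqrt(14).
Denominator becomes -22; numerator becomes 6*sqrt(26) + 9*sqrt(14) + 156 + 18*sqrt(91).

(-18*sqrt(91) - 156 - 9*sqrt(14) - 6*sqrt(26))/22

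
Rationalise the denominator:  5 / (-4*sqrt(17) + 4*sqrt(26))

(5*sqrt(17) + 5*sqrt(26))/36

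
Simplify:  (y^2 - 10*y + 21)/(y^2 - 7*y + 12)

Factor: y^2 - 10*y + 21 = (y - 3)*(y - 7);  y^2 - 7*y + 12 = (y - 4)*(y - 3)
Cancel the common factor (y - 3).

(y - 7)/(y - 4)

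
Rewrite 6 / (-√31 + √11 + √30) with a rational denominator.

(-15*√31 + 18*√30 + 75*√11 + 3*√10230)/305

Group as (√11 + √30) - √31; multiply by (√11 + √30) + √31, then rationalise the remaining surd.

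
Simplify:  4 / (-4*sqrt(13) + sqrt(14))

Multiply numerator and denominator by sqrt(14) + 4*sqrt(13).
Denominator becomes -194; numerator becomes 4*sqrt(14) + 16*sqrt(13).

(-8*sqrt(13) - 2*sqrt(14))/97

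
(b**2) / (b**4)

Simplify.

b**(-2)

Quotient: (b**-2)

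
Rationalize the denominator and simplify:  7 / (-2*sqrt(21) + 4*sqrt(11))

Multiply numerator and denominator by 2*sqrt(21) + 4*sqrt(11).
Denominator becomes 92; numerator becomes 14*sqrt(21) + 28*sqrt(11).

(7*sqrt(21) + 14*sqrt(11))/46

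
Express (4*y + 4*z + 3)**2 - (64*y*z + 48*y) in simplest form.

(-4*y + 4*z + 3)**2

Expand the square and combine the (64*y*z + 48*y) term.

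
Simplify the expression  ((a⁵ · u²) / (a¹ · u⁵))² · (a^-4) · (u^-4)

Inside the bracket: a⁴ · (u^-3)
Raise to the power 2: a⁸ · (u^-6)
Multiply by (a^-4) · (u^-4): add exponents.

a⁴/u^10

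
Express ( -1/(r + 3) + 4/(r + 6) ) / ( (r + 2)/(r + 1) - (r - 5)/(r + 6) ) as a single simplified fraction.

Numerator: -1/(r + 3) + 4/(r + 6) = (3*r + 6)/(r**2 + 9*r + 18)
Denominator: (r + 2)/(r + 1) - (r - 5)/(r + 6) = (12*r + 17)/(r**2 + 7*r + 6)
Divide: ((3*r + 6)/(r**2 + 9*r + 18)) · ((r**2 + 7*r + 6)/(12*r + 17)) = (3*r**2 + 9*r + 6)/(12*r**2 + 53*r + 51)

(3*r**2 + 9*r + 6)/(12*r**2 + 53*r + 51)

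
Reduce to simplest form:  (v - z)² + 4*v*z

(v + z)²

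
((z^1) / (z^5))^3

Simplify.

Inside the bracket: (z^-4)
Raise to the power 3: (z^-12)

z^(-12)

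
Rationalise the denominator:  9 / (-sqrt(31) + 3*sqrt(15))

Multiply numerator and denominator by sqrt(31) + 3*sqrt(15).
Denominator becomes 104; numerator becomes 9*sqrt(31) + 27*sqrt(15).

(9*sqrt(31) + 27*sqrt(15))/104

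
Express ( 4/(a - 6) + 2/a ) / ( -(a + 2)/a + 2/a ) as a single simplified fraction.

(-6*a + 12)/(a^2 - 6*a)

Numerator: 4/(a - 6) + 2/a = (6*a - 12)/(a^2 - 6*a)
Denominator: -(a + 2)/a + 2/a = -1
Divide: ((6*a - 12)/(a^2 - 6*a)) · (-1) = (-6*a + 12)/(a^2 - 6*a)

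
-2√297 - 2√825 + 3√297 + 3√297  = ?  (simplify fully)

2√297 = 6*√33; 2√825 = 10*√33; 3√297 = 9*√33; 3√297 = 9*√33
Combine: (-6 - 10 + 9 + 9)·√33 = 2*√33

2*√33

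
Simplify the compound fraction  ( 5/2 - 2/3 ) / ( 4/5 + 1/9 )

Numerator: 5/2 - 2/3 = 11/6
Denominator: 4/5 + 1/9 = 41/45
Divide: (11/6) · (45/41) = 165/82

165/82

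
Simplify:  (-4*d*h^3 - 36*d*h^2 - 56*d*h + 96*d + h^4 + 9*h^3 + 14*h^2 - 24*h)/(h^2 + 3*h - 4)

-4*d*h - 24*d + h^2 + 6*h

Factor: -4*d*h^3 - 36*d*h^2 - 56*d*h + 96*d + h^4 + 9*h^3 + 14*h^2 - 24*h = (h - 1)*(-4*d + h)*(h + 6)*(h + 4);  h^2 + 3*h - 4 = (h + 4)*(h - 1)
Cancel the common factors (h - 1), (h + 4).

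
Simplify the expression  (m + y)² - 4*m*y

After expansion: m² - 2*m*y + y² — a perfect-square trinomial.

(m - y)²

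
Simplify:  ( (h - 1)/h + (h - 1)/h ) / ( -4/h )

Numerator: (h - 1)/h + (h - 1)/h = (2*h - 2)/h
Denominator: -4/h = -4/h
Divide: ((2*h - 2)/h) · (-h/4) = -h/2 + 1/2

-h/2 + 1/2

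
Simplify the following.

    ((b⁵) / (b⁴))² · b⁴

Inside the bracket: b¹
Raise to the power 2: b²
Multiply by b⁴: add exponents.

b⁶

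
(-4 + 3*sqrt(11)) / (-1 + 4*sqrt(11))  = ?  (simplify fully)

Multiply numerator and denominator by -4*sqrt(11) - 1.
Denominator becomes -175; numerator becomes -128 + 13*sqrt(11).

(-13*sqrt(11) + 128)/175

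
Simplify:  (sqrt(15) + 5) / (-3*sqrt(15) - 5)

(-sqrt(15) - 2)/11

Multiply numerator and denominator by -5 + 3*sqrt(15).
Denominator becomes -110; numerator becomes 20 + 10*sqrt(15).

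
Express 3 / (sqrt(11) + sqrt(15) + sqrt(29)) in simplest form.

(-2*sqrt(4785) - 3*sqrt(29) + 25*sqrt(15) + 33*sqrt(11))/217

Group as (sqrt(11) + sqrt(15)) + sqrt(29); multiply by (sqrt(11) + sqrt(15)) - sqrt(29), then rationalise the remaining surd.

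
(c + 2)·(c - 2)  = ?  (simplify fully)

c² - 4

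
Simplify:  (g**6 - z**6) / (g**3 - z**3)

g**3 + z**3

Factor g**6 - z**6 and cancel (g**3 - z**3).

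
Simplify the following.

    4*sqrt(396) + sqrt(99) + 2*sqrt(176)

35*sqrt(11)

4*sqrt(396) = 24*sqrt(11); sqrt(99) = 3*sqrt(11); 2*sqrt(176) = 8*sqrt(11)
Combine: (24 + 3 + 8)·sqrt(11) = 35*sqrt(11)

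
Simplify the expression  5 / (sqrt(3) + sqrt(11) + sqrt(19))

Group as (sqrt(3) + sqrt(19)) + sqrt(11); multiply by (sqrt(3) + sqrt(19)) - sqrt(11), then rationalise the remaining surd.

(-10*sqrt(627) - 25*sqrt(19) + 55*sqrt(11) + 135*sqrt(3))/107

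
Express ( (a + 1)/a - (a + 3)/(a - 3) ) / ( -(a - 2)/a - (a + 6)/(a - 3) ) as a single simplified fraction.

(5*a + 3)/(2*a² + a + 6)

Numerator: (a + 1)/a - (a + 3)/(a - 3) = (-5*a - 3)/(a² - 3*a)
Denominator: -(a - 2)/a - (a + 6)/(a - 3) = (-2*a² - a - 6)/(a² - 3*a)
Divide: ((-5*a - 3)/(a² - 3*a)) · ((a² - 3*a)/(-2*a² - a - 6)) = (5*a + 3)/(2*a² + a + 6)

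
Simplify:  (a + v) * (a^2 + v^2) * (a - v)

(a+v)(a-v) = a^2 - v^2; continue pairing.

a^4 - v^4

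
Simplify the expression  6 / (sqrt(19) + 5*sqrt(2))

Multiply numerator and denominator by -5*sqrt(2) + sqrt(19).
Denominator becomes -31; numerator becomes -30*sqrt(2) + 6*sqrt(19).

(-6*sqrt(19) + 30*sqrt(2))/31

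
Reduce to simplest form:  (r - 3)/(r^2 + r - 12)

Factor: r^2 + r - 12 = (r + 4)*(r - 3)
Cancel the common factor (r - 3).

1/(r + 4)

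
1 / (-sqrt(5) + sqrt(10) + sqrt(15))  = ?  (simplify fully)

(-2*sqrt(5) + sqrt(10) + sqrt(30))/20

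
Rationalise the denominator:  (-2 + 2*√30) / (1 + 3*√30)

(-8*√30 + 182)/269

Multiply numerator and denominator by -3*√30 + 1.
Denominator becomes -269; numerator becomes -182 + 8*√30.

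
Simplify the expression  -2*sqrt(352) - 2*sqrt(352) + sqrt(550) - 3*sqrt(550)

2*sqrt(352) = 8*sqrt(22); 2*sqrt(352) = 8*sqrt(22); sqrt(550) = 5*sqrt(22); 3*sqrt(550) = 15*sqrt(22)
Combine: (-8 - 8 + 5 - 15)·sqrt(22) = -26*sqrt(22)

-26*sqrt(22)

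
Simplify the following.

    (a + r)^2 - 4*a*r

Expanding gives a^2 - 2*a*r + r^2, a perfect square.

(a - r)^2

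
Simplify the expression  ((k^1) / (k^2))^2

k^(-2)

Inside the bracket: (k^-1)
Raise to the power 2: (k^-2)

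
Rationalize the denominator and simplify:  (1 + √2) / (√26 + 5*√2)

Multiply numerator and denominator by -√26 + 5*√2.
Denominator becomes 24; numerator becomes -2*√13 - √26 + 5*√2 + 10.

(-2*√13 - √26 + 5*√2 + 10)/24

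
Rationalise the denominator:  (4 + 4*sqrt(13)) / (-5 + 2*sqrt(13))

(28*sqrt(13) + 124)/27

Multiply numerator and denominator by -2*sqrt(13) - 5.
Denominator becomes -27; numerator becomes -124 - 28*sqrt(13).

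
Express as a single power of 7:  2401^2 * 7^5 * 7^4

7^17

2401^2 = 7^8; 7^5 = 7^5; 7^4 = 7^4
Combine exponents: 7^17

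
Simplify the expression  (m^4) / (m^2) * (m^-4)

Quotient: m^2
Multiply by (m^-4): add exponents.

m^(-2)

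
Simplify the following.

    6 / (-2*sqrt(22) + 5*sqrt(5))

(12*sqrt(22) + 30*sqrt(5))/37

Multiply numerator and denominator by 2*sqrt(22) + 5*sqrt(5).
Denominator becomes 37; numerator becomes 12*sqrt(22) + 30*sqrt(5).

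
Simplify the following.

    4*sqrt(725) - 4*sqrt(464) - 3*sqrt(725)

4*sqrt(725) = 20*sqrt(29); 4*sqrt(464) = 16*sqrt(29); 3*sqrt(725) = 15*sqrt(29)
Combine: (20 - 16 - 15)·sqrt(29) = -11*sqrt(29)

-11*sqrt(29)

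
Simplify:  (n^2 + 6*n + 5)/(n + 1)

Factor: n^2 + 6*n + 5 = (n + 1)*(n + 5)
Cancel the common factor (n + 1).

n + 5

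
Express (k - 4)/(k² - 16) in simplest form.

Factor: k² - 16 = (k - 4)·(k + 4)
Cancel the common factor (k - 4).

1/(k + 4)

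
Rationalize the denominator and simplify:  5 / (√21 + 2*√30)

(-5*√21 + 10*√30)/99

Multiply numerator and denominator by -√21 + 2*√30.
Denominator becomes 99; numerator becomes -5*√21 + 10*√30.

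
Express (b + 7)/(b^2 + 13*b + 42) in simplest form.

1/(b + 6)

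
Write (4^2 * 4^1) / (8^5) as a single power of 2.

4^2 = 2^4; 4^1 = 2^2; 8^5 = 2^15
Combine exponents: 2^(-9)

2^(-9)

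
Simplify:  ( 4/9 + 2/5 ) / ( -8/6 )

Numerator: 4/9 + 2/5 = 38/45
Denominator: -8/6 = -4/3
Divide: (38/45) · (-3/4) = -19/30

-19/30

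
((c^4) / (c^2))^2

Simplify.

Inside the bracket: c^2
Raise to the power 2: c^4

c^4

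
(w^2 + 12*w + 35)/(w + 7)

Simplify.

Factor: w^2 + 12*w + 35 = (w + 5)*(w + 7)
Cancel the common factor (w + 7).

w + 5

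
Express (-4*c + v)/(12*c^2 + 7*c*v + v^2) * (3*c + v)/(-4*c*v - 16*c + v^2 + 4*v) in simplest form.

1/(4*c*v + 16*c + v^2 + 4*v)

Factor: 12*c^2 + 7*c*v + v^2 = (4*c + v)*(3*c + v);  -4*c*v - 16*c + v^2 + 4*v = (-4*c + v)*(v + 4)
Cancel the common factors (3*c + v), (-4*c + v).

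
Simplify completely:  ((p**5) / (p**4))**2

p**2

Inside the bracket: p**1
Raise to the power 2: p**2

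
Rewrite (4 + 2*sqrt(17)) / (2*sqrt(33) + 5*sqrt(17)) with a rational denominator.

(-4*sqrt(561) - 8*sqrt(33) + 20*sqrt(17) + 170)/293

Multiply numerator and denominator by -2*sqrt(33) + 5*sqrt(17).
Denominator becomes 293; numerator becomes -4*sqrt(561) - 8*sqrt(33) + 20*sqrt(17) + 170.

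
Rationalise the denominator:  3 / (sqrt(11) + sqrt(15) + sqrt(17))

Group as (sqrt(15) + sqrt(17)) + sqrt(11); multiply by (sqrt(15) + sqrt(17)) - sqrt(11), then rationalise the remaining surd.

(-2*sqrt(2805) + 9*sqrt(17) + 13*sqrt(15) + 21*sqrt(11))/193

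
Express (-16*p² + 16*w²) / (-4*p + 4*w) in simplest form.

4*p + 4*w

Difference of squares: factor out (-4*p + 4*w).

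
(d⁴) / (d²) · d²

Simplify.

Quotient: d²
Multiply by d²: add exponents.

d⁴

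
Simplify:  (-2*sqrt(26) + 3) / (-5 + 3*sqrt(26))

(-141 - sqrt(26))/209

Multiply numerator and denominator by -3*sqrt(26) - 5.
Denominator becomes -209; numerator becomes sqrt(26) + 141.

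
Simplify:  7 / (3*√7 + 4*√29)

(-21*√7 + 28*√29)/401

Multiply numerator and denominator by -3*√7 + 4*√29.
Denominator becomes 401; numerator becomes -21*√7 + 28*√29.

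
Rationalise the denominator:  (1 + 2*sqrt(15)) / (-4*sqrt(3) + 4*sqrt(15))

(sqrt(3) + sqrt(15) + 6*sqrt(5) + 30)/48

Multiply numerator and denominator by 4*sqrt(3) + 4*sqrt(15).
Denominator becomes 192; numerator becomes 4*sqrt(3) + 4*sqrt(15) + 24*sqrt(5) + 120.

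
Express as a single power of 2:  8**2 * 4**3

2**12

8**2 = 2**6; 4**3 = 2**6
Combine exponents: 2**12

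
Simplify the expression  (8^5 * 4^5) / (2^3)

8^5 = 2^15; 4^5 = 2^10; 2^3 = 2^3
Combine exponents: 2^22

2^22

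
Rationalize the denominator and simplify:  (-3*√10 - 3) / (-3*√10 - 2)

(3*√10 + 84)/86

Multiply numerator and denominator by -2 + 3*√10.
Denominator becomes -86; numerator becomes -84 - 3*√10.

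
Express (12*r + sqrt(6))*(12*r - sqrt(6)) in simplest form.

144*r^2 - 6

Difference of squares with P = 12*r, Q = sqrt(6).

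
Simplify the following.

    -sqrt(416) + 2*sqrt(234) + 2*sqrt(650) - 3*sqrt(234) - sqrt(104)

sqrt(416) = 4*sqrt(26); 2*sqrt(234) = 6*sqrt(26); 2*sqrt(650) = 10*sqrt(26); 3*sqrt(234) = 9*sqrt(26); sqrt(104) = 2*sqrt(26)
Combine: (-4 + 6 + 10 - 9 - 2)·sqrt(26) = sqrt(26)

sqrt(26)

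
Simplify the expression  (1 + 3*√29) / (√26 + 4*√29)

(-3*√754 - √26 + 4*√29 + 348)/438

Multiply numerator and denominator by -√26 + 4*√29.
Denominator becomes 438; numerator becomes -3*√754 - √26 + 4*√29 + 348.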